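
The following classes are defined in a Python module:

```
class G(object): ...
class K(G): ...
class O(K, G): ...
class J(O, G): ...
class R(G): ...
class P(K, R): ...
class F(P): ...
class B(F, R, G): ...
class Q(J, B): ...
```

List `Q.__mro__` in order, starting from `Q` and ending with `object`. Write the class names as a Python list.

L[Q] = Q + merge(L[J], L[B], [J B])
  take J:  [J O K G object] + [B F P K R G object] + [J B]
  take O:  [O K G object] + [B F P K R G object] + [B]
  take B:  [K G object] + [B F P K R G object] + [B]
  take F:  [K G object] + [F P K R G object]
  take P:  [K G object] + [P K R G object]
  take K:  [K G object] + [K R G object]
  take R:  [G object] + [R G object]
  take G:  [G object] + [G object]
  take object:  [object] + [object]

[Q, J, O, B, F, P, K, R, G, object]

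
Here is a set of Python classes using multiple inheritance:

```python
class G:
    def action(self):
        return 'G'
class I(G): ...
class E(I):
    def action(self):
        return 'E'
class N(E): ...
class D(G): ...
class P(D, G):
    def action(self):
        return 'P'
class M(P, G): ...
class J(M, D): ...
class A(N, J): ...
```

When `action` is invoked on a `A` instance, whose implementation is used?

E

L[A] = A + merge(L[N], L[J], [N J])
  take N:  [N E I G object] + [J M P D G object] + [N J]
  take E:  [E I G object] + [J M P D G object] + [J]
  take I:  [I G object] + [J M P D G object] + [J]
  take J:  [G object] + [J M P D G object] + [J]
  take M:  [G object] + [M P D G object]
  take P:  [G object] + [P D G object]
  take D:  [G object] + [D G object]
  take G:  [G object] + [G object]
  take object:  [object] + [object]
MRO: A N E I J M P D G object
action is defined in: E, G, P. First along the MRO is E.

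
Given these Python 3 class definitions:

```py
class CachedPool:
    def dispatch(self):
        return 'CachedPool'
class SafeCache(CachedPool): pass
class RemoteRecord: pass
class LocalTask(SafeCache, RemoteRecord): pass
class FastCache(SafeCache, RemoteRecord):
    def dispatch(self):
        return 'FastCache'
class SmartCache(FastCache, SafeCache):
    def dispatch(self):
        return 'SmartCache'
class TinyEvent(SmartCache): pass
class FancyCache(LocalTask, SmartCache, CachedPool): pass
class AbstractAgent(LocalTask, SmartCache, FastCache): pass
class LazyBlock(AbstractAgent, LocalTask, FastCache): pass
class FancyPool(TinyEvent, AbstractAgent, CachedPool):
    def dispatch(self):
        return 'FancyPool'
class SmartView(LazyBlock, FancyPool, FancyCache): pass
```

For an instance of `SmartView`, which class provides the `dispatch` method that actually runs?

L[SmartView] = SmartView + merge(L[LazyBlock], L[FancyPool], L[FancyCache], [LazyBlock FancyPool FancyCache])
  take LazyBlock:  [LazyBlock AbstractAgent LocalTask SmartCache FastCache SafeCache CachedPool RemoteRecord object] + [FancyPool TinyEvent AbstractAgent LocalTask SmartCache FastCache SafeCache CachedPool RemoteRecord object] + [FancyCache LocalTask SmartCache FastCache SafeCache CachedPool RemoteRecord object] + [LazyBlock FancyPool FancyCache]
  take FancyPool:  [AbstractAgent LocalTask SmartCache FastCache SafeCache CachedPool RemoteRecord object] + [FancyPool TinyEvent AbstractAgent LocalTask SmartCache FastCache SafeCache CachedPool RemoteRecord object] + [FancyCache LocalTask SmartCache FastCache SafeCache CachedPool RemoteRecord object] + [FancyPool FancyCache]
  take TinyEvent:  [AbstractAgent LocalTask SmartCache FastCache SafeCache CachedPool RemoteRecord object] + [TinyEvent AbstractAgent LocalTask SmartCache FastCache SafeCache CachedPool RemoteRecord object] + [FancyCache LocalTask SmartCache FastCache SafeCache CachedPool RemoteRecord object] + [FancyCache]
  take AbstractAgent:  [AbstractAgent LocalTask SmartCache FastCache SafeCache CachedPool RemoteRecord object] + [AbstractAgent LocalTask SmartCache FastCache SafeCache CachedPool RemoteRecord object] + [FancyCache LocalTask SmartCache FastCache SafeCache CachedPool RemoteRecord object] + [FancyCache]
  take FancyCache:  [LocalTask SmartCache FastCache SafeCache CachedPool RemoteRecord object] + [LocalTask SmartCache FastCache SafeCache CachedPool RemoteRecord object] + [FancyCache LocalTask SmartCache FastCache SafeCache CachedPool RemoteRecord object] + [FancyCache]
  take LocalTask:  [LocalTask SmartCache FastCache SafeCache CachedPool RemoteRecord object] + [LocalTask SmartCache FastCache SafeCache CachedPool RemoteRecord object] + [LocalTask SmartCache FastCache SafeCache CachedPool RemoteRecord object]
  take SmartCache:  [SmartCache FastCache SafeCache CachedPool RemoteRecord object] + [SmartCache FastCache SafeCache CachedPool RemoteRecord object] + [SmartCache FastCache SafeCache CachedPool RemoteRecord object]
  take FastCache:  [FastCache SafeCache CachedPool RemoteRecord object] + [FastCache SafeCache CachedPool RemoteRecord object] + [FastCache SafeCache CachedPool RemoteRecord object]
  take SafeCache:  [SafeCache CachedPool RemoteRecord object] + [SafeCache CachedPool RemoteRecord object] + [SafeCache CachedPool RemoteRecord object]
  take CachedPool:  [CachedPool RemoteRecord object] + [CachedPool RemoteRecord object] + [CachedPool RemoteRecord object]
  take RemoteRecord:  [RemoteRecord object] + [RemoteRecord object] + [RemoteRecord object]
  take object:  [object] + [object] + [object]
MRO: SmartView LazyBlock FancyPool TinyEvent AbstractAgent FancyCache LocalTask SmartCache FastCache SafeCache CachedPool RemoteRecord object
dispatch is defined in: CachedPool, FancyPool, FastCache, SmartCache. First along the MRO is FancyPool.

FancyPool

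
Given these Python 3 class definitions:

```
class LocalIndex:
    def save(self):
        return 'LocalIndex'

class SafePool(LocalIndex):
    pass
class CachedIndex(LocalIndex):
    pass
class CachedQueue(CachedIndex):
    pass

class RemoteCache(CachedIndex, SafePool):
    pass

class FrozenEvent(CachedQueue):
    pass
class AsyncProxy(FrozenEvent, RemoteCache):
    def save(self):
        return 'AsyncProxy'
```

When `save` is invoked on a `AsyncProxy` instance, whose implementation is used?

AsyncProxy

L[AsyncProxy] = AsyncProxy + merge(L[FrozenEvent], L[RemoteCache], [FrozenEvent RemoteCache])
  take FrozenEvent:  [FrozenEvent CachedQueue CachedIndex LocalIndex object] + [RemoteCache CachedIndex SafePool LocalIndex object] + [FrozenEvent RemoteCache]
  take CachedQueue:  [CachedQueue CachedIndex LocalIndex object] + [RemoteCache CachedIndex SafePool LocalIndex object] + [RemoteCache]
  take RemoteCache:  [CachedIndex LocalIndex object] + [RemoteCache CachedIndex SafePool LocalIndex object] + [RemoteCache]
  take CachedIndex:  [CachedIndex LocalIndex object] + [CachedIndex SafePool LocalIndex object]
  take SafePool:  [LocalIndex object] + [SafePool LocalIndex object]
  take LocalIndex:  [LocalIndex object] + [LocalIndex object]
  take object:  [object] + [object]
MRO: AsyncProxy FrozenEvent CachedQueue RemoteCache CachedIndex SafePool LocalIndex object
save is defined in: AsyncProxy, LocalIndex. First along the MRO is AsyncProxy.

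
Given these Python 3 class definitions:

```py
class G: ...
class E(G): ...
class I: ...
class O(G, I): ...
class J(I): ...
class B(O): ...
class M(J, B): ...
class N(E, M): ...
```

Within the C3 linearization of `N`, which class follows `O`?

L[N] = N + merge(L[E], L[M], [E M])
  take E:  [E G object] + [M J B O G I object] + [E M]
  take M:  [G object] + [M J B O G I object] + [M]
  take J:  [G object] + [J B O G I object]
  take B:  [G object] + [B O G I object]
  take O:  [G object] + [O G I object]
  take G:  [G object] + [G I object]
  take I:  [object] + [I object]
  take object:  [object] + [object]
MRO: N E M J B O G I object
O is at position 5; next is G.

G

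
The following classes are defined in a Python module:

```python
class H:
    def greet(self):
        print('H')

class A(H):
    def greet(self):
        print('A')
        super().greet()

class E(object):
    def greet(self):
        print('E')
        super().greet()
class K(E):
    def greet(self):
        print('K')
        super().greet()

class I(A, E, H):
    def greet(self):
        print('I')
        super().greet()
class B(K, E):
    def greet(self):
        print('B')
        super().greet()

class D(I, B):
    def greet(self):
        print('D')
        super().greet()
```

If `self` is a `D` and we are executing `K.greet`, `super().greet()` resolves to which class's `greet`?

E

L[D] = D + merge(L[I], L[B], [I B])
  take I:  [I A E H object] + [B K E object] + [I B]
  take A:  [A E H object] + [B K E object] + [B]
  take B:  [E H object] + [B K E object] + [B]
  take K:  [E H object] + [K E object]
  take E:  [E H object] + [E object]
  take H:  [H object] + [object]
  take object:  [object] + [object]
MRO: D I A B K E H object
super() in K.greet on a D instance goes to the class after K in D's MRO: E.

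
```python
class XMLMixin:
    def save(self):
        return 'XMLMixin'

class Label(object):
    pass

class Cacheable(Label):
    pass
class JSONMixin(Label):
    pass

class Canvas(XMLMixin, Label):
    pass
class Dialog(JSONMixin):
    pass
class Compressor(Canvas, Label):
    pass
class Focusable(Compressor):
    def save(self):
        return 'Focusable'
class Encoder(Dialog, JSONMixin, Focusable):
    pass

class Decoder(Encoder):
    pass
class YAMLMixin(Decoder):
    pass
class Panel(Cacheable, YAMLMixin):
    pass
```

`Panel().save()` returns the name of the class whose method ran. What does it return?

Focusable

L[Panel] = Panel + merge(L[Cacheable], L[YAMLMixin], [Cacheable YAMLMixin])
  take Cacheable:  [Cacheable Label object] + [YAMLMixin Decoder Encoder Dialog JSONMixin Focusable Compressor Canvas XMLMixin Label object] + [Cacheable YAMLMixin]
  take YAMLMixin:  [Label object] + [YAMLMixin Decoder Encoder Dialog JSONMixin Focusable Compressor Canvas XMLMixin Label object] + [YAMLMixin]
  take Decoder:  [Label object] + [Decoder Encoder Dialog JSONMixin Focusable Compressor Canvas XMLMixin Label object]
  take Encoder:  [Label object] + [Encoder Dialog JSONMixin Focusable Compressor Canvas XMLMixin Label object]
  take Dialog:  [Label object] + [Dialog JSONMixin Focusable Compressor Canvas XMLMixin Label object]
  take JSONMixin:  [Label object] + [JSONMixin Focusable Compressor Canvas XMLMixin Label object]
  take Focusable:  [Label object] + [Focusable Compressor Canvas XMLMixin Label object]
  take Compressor:  [Label object] + [Compressor Canvas XMLMixin Label object]
  take Canvas:  [Label object] + [Canvas XMLMixin Label object]
  take XMLMixin:  [Label object] + [XMLMixin Label object]
  take Label:  [Label object] + [Label object]
  take object:  [object] + [object]
MRO: Panel Cacheable YAMLMixin Decoder Encoder Dialog JSONMixin Focusable Compressor Canvas XMLMixin Label object
save is defined in: Focusable, XMLMixin. First along the MRO is Focusable.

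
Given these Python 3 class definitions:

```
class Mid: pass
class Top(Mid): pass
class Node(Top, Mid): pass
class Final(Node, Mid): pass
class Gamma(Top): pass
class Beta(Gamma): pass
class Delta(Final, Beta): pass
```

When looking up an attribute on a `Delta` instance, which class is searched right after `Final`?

Node

L[Delta] = Delta + merge(L[Final], L[Beta], [Final Beta])
  take Final:  [Final Node Top Mid object] + [Beta Gamma Top Mid object] + [Final Beta]
  take Node:  [Node Top Mid object] + [Beta Gamma Top Mid object] + [Beta]
  take Beta:  [Top Mid object] + [Beta Gamma Top Mid object] + [Beta]
  take Gamma:  [Top Mid object] + [Gamma Top Mid object]
  take Top:  [Top Mid object] + [Top Mid object]
  take Mid:  [Mid object] + [Mid object]
  take object:  [object] + [object]
MRO: Delta Final Node Beta Gamma Top Mid object
Final is at position 1; next is Node.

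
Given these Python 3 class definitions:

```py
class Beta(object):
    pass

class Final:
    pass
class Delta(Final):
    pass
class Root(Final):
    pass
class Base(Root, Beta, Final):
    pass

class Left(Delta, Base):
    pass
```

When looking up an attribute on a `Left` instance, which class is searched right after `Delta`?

Base

L[Left] = Left + merge(L[Delta], L[Base], [Delta Base])
  take Delta:  [Delta Final object] + [Base Root Beta Final object] + [Delta Base]
  take Base:  [Final object] + [Base Root Beta Final object] + [Base]
  take Root:  [Final object] + [Root Beta Final object]
  take Beta:  [Final object] + [Beta Final object]
  take Final:  [Final object] + [Final object]
  take object:  [object] + [object]
MRO: Left Delta Base Root Beta Final object
Delta is at position 1; next is Base.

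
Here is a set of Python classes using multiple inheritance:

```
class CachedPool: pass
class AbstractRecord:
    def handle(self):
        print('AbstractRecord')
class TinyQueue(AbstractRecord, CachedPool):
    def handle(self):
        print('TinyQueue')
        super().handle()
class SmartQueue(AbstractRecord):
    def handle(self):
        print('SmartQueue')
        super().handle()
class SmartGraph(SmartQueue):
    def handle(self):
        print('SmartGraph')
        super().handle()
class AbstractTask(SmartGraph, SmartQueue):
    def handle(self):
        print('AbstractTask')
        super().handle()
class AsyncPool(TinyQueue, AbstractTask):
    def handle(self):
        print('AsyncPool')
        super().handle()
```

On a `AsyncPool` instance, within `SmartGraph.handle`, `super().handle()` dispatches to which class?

L[AsyncPool] = AsyncPool + merge(L[TinyQueue], L[AbstractTask], [TinyQueue AbstractTask])
  take TinyQueue:  [TinyQueue AbstractRecord CachedPool object] + [AbstractTask SmartGraph SmartQueue AbstractRecord object] + [TinyQueue AbstractTask]
  take AbstractTask:  [AbstractRecord CachedPool object] + [AbstractTask SmartGraph SmartQueue AbstractRecord object] + [AbstractTask]
  take SmartGraph:  [AbstractRecord CachedPool object] + [SmartGraph SmartQueue AbstractRecord object]
  take SmartQueue:  [AbstractRecord CachedPool object] + [SmartQueue AbstractRecord object]
  take AbstractRecord:  [AbstractRecord CachedPool object] + [AbstractRecord object]
  take CachedPool:  [CachedPool object] + [object]
  take object:  [object] + [object]
MRO: AsyncPool TinyQueue AbstractTask SmartGraph SmartQueue AbstractRecord CachedPool object
super() in SmartGraph.handle on a AsyncPool instance goes to the class after SmartGraph in AsyncPool's MRO: SmartQueue.

SmartQueue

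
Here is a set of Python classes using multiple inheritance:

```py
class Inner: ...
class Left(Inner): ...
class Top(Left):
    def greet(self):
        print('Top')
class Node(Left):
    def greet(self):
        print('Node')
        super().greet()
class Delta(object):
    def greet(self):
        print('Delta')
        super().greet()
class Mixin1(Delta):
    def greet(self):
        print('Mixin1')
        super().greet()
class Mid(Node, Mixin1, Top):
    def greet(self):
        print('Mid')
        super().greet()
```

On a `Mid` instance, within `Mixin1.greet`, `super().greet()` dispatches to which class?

Delta

L[Mid] = Mid + merge(L[Node], L[Mixin1], L[Top], [Node Mixin1 Top])
  take Node:  [Node Left Inner object] + [Mixin1 Delta object] + [Top Left Inner object] + [Node Mixin1 Top]
  take Mixin1:  [Left Inner object] + [Mixin1 Delta object] + [Top Left Inner object] + [Mixin1 Top]
  take Delta:  [Left Inner object] + [Delta object] + [Top Left Inner object] + [Top]
  take Top:  [Left Inner object] + [object] + [Top Left Inner object] + [Top]
  take Left:  [Left Inner object] + [object] + [Left Inner object]
  take Inner:  [Inner object] + [object] + [Inner object]
  take object:  [object] + [object] + [object]
MRO: Mid Node Mixin1 Delta Top Left Inner object
super() in Mixin1.greet on a Mid instance goes to the class after Mixin1 in Mid's MRO: Delta.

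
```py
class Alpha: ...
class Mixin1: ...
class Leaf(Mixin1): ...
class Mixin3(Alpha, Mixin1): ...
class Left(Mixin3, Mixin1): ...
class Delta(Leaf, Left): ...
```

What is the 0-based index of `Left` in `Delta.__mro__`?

2

L[Delta] = Delta + merge(L[Leaf], L[Left], [Leaf Left])
  take Leaf:  [Leaf Mixin1 object] + [Left Mixin3 Alpha Mixin1 object] + [Leaf Left]
  take Left:  [Mixin1 object] + [Left Mixin3 Alpha Mixin1 object] + [Left]
  take Mixin3:  [Mixin1 object] + [Mixin3 Alpha Mixin1 object]
  take Alpha:  [Mixin1 object] + [Alpha Mixin1 object]
  take Mixin1:  [Mixin1 object] + [Mixin1 object]
  take object:  [object] + [object]
MRO: Delta Leaf Left Mixin3 Alpha Mixin1 object
Left sits at index 2.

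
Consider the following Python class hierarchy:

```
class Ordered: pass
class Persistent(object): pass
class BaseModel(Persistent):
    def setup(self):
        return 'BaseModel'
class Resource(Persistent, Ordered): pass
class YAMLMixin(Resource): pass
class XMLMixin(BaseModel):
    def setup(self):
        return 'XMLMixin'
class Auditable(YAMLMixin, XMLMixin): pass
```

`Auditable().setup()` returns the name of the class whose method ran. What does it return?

XMLMixin

L[Auditable] = Auditable + merge(L[YAMLMixin], L[XMLMixin], [YAMLMixin XMLMixin])
  take YAMLMixin:  [YAMLMixin Resource Persistent Ordered object] + [XMLMixin BaseModel Persistent object] + [YAMLMixin XMLMixin]
  take Resource:  [Resource Persistent Ordered object] + [XMLMixin BaseModel Persistent object] + [XMLMixin]
  take XMLMixin:  [Persistent Ordered object] + [XMLMixin BaseModel Persistent object] + [XMLMixin]
  take BaseModel:  [Persistent Ordered object] + [BaseModel Persistent object]
  take Persistent:  [Persistent Ordered object] + [Persistent object]
  take Ordered:  [Ordered object] + [object]
  take object:  [object] + [object]
MRO: Auditable YAMLMixin Resource XMLMixin BaseModel Persistent Ordered object
setup is defined in: BaseModel, XMLMixin. First along the MRO is XMLMixin.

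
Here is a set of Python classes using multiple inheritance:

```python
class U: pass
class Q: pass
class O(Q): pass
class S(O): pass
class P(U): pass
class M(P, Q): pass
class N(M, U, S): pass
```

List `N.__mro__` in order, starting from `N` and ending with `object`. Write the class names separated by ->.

L[N] = N + merge(L[M], L[U], L[S], [M U S])
  take M:  [M P U Q object] + [U object] + [S O Q object] + [M U S]
  take P:  [P U Q object] + [U object] + [S O Q object] + [U S]
  take U:  [U Q object] + [U object] + [S O Q object] + [U S]
  take S:  [Q object] + [object] + [S O Q object] + [S]
  take O:  [Q object] + [object] + [O Q object]
  take Q:  [Q object] + [object] + [Q object]
  take object:  [object] + [object] + [object]

N -> M -> P -> U -> S -> O -> Q -> object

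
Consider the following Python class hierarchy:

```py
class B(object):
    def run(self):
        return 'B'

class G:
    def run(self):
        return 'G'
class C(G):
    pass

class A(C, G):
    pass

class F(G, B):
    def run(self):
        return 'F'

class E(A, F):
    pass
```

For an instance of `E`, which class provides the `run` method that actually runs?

F

L[E] = E + merge(L[A], L[F], [A F])
  take A:  [A C G object] + [F G B object] + [A F]
  take C:  [C G object] + [F G B object] + [F]
  take F:  [G object] + [F G B object] + [F]
  take G:  [G object] + [G B object]
  take B:  [object] + [B object]
  take object:  [object] + [object]
MRO: E A C F G B object
run is defined in: B, F, G. First along the MRO is F.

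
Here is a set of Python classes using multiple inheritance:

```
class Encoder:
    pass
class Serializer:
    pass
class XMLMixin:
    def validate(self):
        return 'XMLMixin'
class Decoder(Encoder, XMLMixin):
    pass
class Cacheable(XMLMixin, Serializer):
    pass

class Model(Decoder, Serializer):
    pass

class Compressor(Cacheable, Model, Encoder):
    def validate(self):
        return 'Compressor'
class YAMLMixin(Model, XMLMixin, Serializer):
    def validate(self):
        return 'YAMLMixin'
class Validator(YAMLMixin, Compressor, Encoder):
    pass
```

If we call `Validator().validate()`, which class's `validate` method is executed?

YAMLMixin

L[Validator] = Validator + merge(L[YAMLMixin], L[Compressor], L[Encoder], [YAMLMixin Compressor Encoder])
  take YAMLMixin:  [YAMLMixin Model Decoder Encoder XMLMixin Serializer object] + [Compressor Cacheable Model Decoder Encoder XMLMixin Serializer object] + [Encoder object] + [YAMLMixin Compressor Encoder]
  take Compressor:  [Model Decoder Encoder XMLMixin Serializer object] + [Compressor Cacheable Model Decoder Encoder XMLMixin Serializer object] + [Encoder object] + [Compressor Encoder]
  take Cacheable:  [Model Decoder Encoder XMLMixin Serializer object] + [Cacheable Model Decoder Encoder XMLMixin Serializer object] + [Encoder object] + [Encoder]
  take Model:  [Model Decoder Encoder XMLMixin Serializer object] + [Model Decoder Encoder XMLMixin Serializer object] + [Encoder object] + [Encoder]
  take Decoder:  [Decoder Encoder XMLMixin Serializer object] + [Decoder Encoder XMLMixin Serializer object] + [Encoder object] + [Encoder]
  take Encoder:  [Encoder XMLMixin Serializer object] + [Encoder XMLMixin Serializer object] + [Encoder object] + [Encoder]
  take XMLMixin:  [XMLMixin Serializer object] + [XMLMixin Serializer object] + [object]
  take Serializer:  [Serializer object] + [Serializer object] + [object]
  take object:  [object] + [object] + [object]
MRO: Validator YAMLMixin Compressor Cacheable Model Decoder Encoder XMLMixin Serializer object
validate is defined in: Compressor, XMLMixin, YAMLMixin. First along the MRO is YAMLMixin.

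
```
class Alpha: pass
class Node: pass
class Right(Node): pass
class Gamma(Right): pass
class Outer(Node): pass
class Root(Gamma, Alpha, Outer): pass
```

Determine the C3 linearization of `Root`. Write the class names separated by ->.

Root -> Gamma -> Right -> Alpha -> Outer -> Node -> object

L[Root] = Root + merge(L[Gamma], L[Alpha], L[Outer], [Gamma Alpha Outer])
  take Gamma:  [Gamma Right Node object] + [Alpha object] + [Outer Node object] + [Gamma Alpha Outer]
  take Right:  [Right Node object] + [Alpha object] + [Outer Node object] + [Alpha Outer]
  take Alpha:  [Node object] + [Alpha object] + [Outer Node object] + [Alpha Outer]
  take Outer:  [Node object] + [object] + [Outer Node object] + [Outer]
  take Node:  [Node object] + [object] + [Node object]
  take object:  [object] + [object] + [object]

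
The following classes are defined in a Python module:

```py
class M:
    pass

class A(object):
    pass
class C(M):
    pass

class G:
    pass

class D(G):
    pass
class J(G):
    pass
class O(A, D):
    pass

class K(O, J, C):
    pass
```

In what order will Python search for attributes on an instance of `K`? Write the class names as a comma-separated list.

L[K] = K + merge(L[O], L[J], L[C], [O J C])
  take O:  [O A D G object] + [J G object] + [C M object] + [O J C]
  take A:  [A D G object] + [J G object] + [C M object] + [J C]
  take D:  [D G object] + [J G object] + [C M object] + [J C]
  take J:  [G object] + [J G object] + [C M object] + [J C]
  take G:  [G object] + [G object] + [C M object] + [C]
  take C:  [object] + [object] + [C M object] + [C]
  take M:  [object] + [object] + [M object]
  take object:  [object] + [object] + [object]

K, O, A, D, J, G, C, M, object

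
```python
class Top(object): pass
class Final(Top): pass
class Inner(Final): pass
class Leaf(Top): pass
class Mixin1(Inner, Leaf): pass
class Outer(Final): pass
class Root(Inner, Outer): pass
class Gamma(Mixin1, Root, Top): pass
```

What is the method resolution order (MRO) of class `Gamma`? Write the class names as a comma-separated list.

Gamma, Mixin1, Root, Inner, Outer, Final, Leaf, Top, object

L[Gamma] = Gamma + merge(L[Mixin1], L[Root], L[Top], [Mixin1 Root Top])
  take Mixin1:  [Mixin1 Inner Final Leaf Top object] + [Root Inner Outer Final Top object] + [Top object] + [Mixin1 Root Top]
  take Root:  [Inner Final Leaf Top object] + [Root Inner Outer Final Top object] + [Top object] + [Root Top]
  take Inner:  [Inner Final Leaf Top object] + [Inner Outer Final Top object] + [Top object] + [Top]
  take Outer:  [Final Leaf Top object] + [Outer Final Top object] + [Top object] + [Top]
  take Final:  [Final Leaf Top object] + [Final Top object] + [Top object] + [Top]
  take Leaf:  [Leaf Top object] + [Top object] + [Top object] + [Top]
  take Top:  [Top object] + [Top object] + [Top object] + [Top]
  take object:  [object] + [object] + [object]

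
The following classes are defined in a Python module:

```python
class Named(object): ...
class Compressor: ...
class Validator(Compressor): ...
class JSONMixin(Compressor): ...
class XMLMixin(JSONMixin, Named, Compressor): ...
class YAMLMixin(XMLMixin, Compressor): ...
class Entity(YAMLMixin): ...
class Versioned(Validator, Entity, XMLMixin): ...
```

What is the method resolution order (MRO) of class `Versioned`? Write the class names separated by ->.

Versioned -> Validator -> Entity -> YAMLMixin -> XMLMixin -> JSONMixin -> Named -> Compressor -> object

L[Versioned] = Versioned + merge(L[Validator], L[Entity], L[XMLMixin], [Validator Entity XMLMixin])
  take Validator:  [Validator Compressor object] + [Entity YAMLMixin XMLMixin JSONMixin Named Compressor object] + [XMLMixin JSONMixin Named Compressor object] + [Validator Entity XMLMixin]
  take Entity:  [Compressor object] + [Entity YAMLMixin XMLMixin JSONMixin Named Compressor object] + [XMLMixin JSONMixin Named Compressor object] + [Entity XMLMixin]
  take YAMLMixin:  [Compressor object] + [YAMLMixin XMLMixin JSONMixin Named Compressor object] + [XMLMixin JSONMixin Named Compressor object] + [XMLMixin]
  take XMLMixin:  [Compressor object] + [XMLMixin JSONMixin Named Compressor object] + [XMLMixin JSONMixin Named Compressor object] + [XMLMixin]
  take JSONMixin:  [Compressor object] + [JSONMixin Named Compressor object] + [JSONMixin Named Compressor object]
  take Named:  [Compressor object] + [Named Compressor object] + [Named Compressor object]
  take Compressor:  [Compressor object] + [Compressor object] + [Compressor object]
  take object:  [object] + [object] + [object]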